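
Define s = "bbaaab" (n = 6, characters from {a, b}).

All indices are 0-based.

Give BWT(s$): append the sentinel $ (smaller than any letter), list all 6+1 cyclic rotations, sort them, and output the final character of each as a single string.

rank  rotation last
    0  $bbaaab  b
    1  aaab$bb  b
    2  aab$bba  a
    3  ab$bbaa  a
    4  b$bbaaa  a
    5  baaab$b  b
    6  bbaaab$  $

bbaaab$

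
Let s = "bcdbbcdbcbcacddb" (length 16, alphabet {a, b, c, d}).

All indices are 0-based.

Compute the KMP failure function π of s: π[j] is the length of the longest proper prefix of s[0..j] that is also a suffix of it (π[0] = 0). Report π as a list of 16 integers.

[0, 0, 0, 1, 1, 2, 3, 4, 2, 1, 2, 0, 0, 0, 0, 1]

π[0] = 0
j=1 s[j]='c': π[1]=0 (border '')
j=2 s[j]='d': π[2]=0 (border '')
j=3 s[j]='b': π[3]=1 (border 'b')
j=4 s[j]='b': k: 1→0; π[4]=1 (border 'b')
j=5 s[j]='c': π[5]=2 (border 'bc')
j=6 s[j]='d': π[6]=3 (border 'bcd')
j=7 s[j]='b': π[7]=4 (border 'bcdb')
j=8 s[j]='c': k: 4→1; π[8]=2 (border 'bc')
j=9 s[j]='b': k: 2→0; π[9]=1 (border 'b')
j=10 s[j]='c': π[10]=2 (border 'bc')
j=11 s[j]='a': k: 2→0; π[11]=0 (border '')
j=12 s[j]='c': π[12]=0 (border '')
j=13 s[j]='d': π[13]=0 (border '')
j=14 s[j]='d': π[14]=0 (border '')
j=15 s[j]='b': π[15]=1 (border 'b')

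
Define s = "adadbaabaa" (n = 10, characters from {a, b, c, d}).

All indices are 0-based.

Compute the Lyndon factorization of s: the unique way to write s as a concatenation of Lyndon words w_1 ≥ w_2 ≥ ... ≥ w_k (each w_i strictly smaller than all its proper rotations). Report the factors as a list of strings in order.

["adadb", "aab", "a", "a"]

emit factor 1: 'adadb' (i=0, period=5)
emit factor 2: 'aab' (i=5, period=3)
emit factor 3: 'a' (i=8, period=1)
emit factor 4: 'a' (i=9, period=1)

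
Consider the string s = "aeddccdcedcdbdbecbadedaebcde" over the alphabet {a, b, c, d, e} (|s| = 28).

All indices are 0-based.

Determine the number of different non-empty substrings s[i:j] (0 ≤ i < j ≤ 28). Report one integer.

sorted suffixes:
  #0 SA[0]=18  'adedaebcde'
  #1 SA[1]=22  'aebcde'
  #2 SA[2]=0  'aeddccdcedcdbdbecbadedaebcde'
  #3 SA[3]=17  'badedaebcde'
  #4 SA[4]=24  'bcde'
  #5 SA[5]=12  'bdbecbadedaebcde'
  #6 SA[6]=14  'becbadedaebcde'
  #7 SA[7]=16  'cbadedaebcde'
  #8 SA[8]=4  'ccdcedcdbdbecbadedaebcde'
  #9 SA[9]=10  'cdbdbecbadedaebcde'
  #10 SA[10]=5  'cdcedcdbdbecbadedaebcde'
  #11 SA[11]=25  'cde'
  #12 SA[12]=7  'cedcdbdbecbadedaebcde'
  #13 SA[13]=21  'daebcde'
  #14 SA[14]=11  'dbdbecbadedaebcde'
  #15 SA[15]=13  'dbecbadedaebcde'
  #16 SA[16]=3  'dccdcedcdbdbecbadedaebcde'
  #17 SA[17]=9  'dcdbdbecbadedaebcde'
  #18 SA[18]=6  'dcedcdbdbecbadedaebcde'
  #19 SA[19]=2  'ddccdcedcdbdbecbadedaebcde'
  #20 SA[20]=26  'de'
  #21 SA[21]=19  'dedaebcde'
  #22 SA[22]=27  'e'
  #23 SA[23]=23  'ebcde'
  #24 SA[24]=15  'ecbadedaebcde'
  #25 SA[25]=20  'edaebcde'
  #26 SA[26]=8  'edcdbdbecbadedaebcde'
  #27 SA[27]=1  'eddccdcedcdbdbecbadedaebcde'

SA = [18, 22, 0, 17, 24, 12, 14, 16, 4, 10, 5, 25, 7, 21, 11, 13, 3, 9, 6, 2, 26, 19, 27, 23, 15, 20, 8, 1]
i: (SA[i-1],SA[i]) lcp shared
  1: (18,22) 1 'a'
  2: (22,0) 2 'ae'
  3: (0,17) 0 ''
  4: (17,24) 1 'b'
  5: (24,12) 1 'b'
  6: (12,14) 1 'b'
  7: (14,16) 0 ''
  8: (16,4) 1 'c'
  9: (4,10) 1 'c'
  10: (10,5) 2 'cd'
  11: (5,25) 2 'cd'
  12: (25,7) 1 'c'
  13: (7,21) 0 ''
  14: (21,11) 1 'd'
  15: (11,13) 2 'db'
  16: (13,3) 1 'd'
  17: (3,9) 2 'dc'
  18: (9,6) 2 'dc'
  19: (6,2) 1 'd'
  20: (2,26) 1 'd'
  21: (26,19) 2 'de'
  22: (19,27) 0 ''
  23: (27,23) 1 'e'
  24: (23,15) 1 'e'
  25: (15,20) 1 'e'
  26: (20,8) 2 'ed'
  27: (8,1) 2 'ed'

n(n+1)/2 = 28·29/2 = 406
Σ LCP = 0 + 1 + 2 + 0 + 1 + 1 + 1 + 0 + 1 + 1 + 2 + 2 + 1 + 0 + 1 + 2 + 1 + 2 + 2 + 1 + 1 + 2 + 0 + 1 + 1 + 1 + 2 + 2 = 32
distinct = 406 − 32 = 374

374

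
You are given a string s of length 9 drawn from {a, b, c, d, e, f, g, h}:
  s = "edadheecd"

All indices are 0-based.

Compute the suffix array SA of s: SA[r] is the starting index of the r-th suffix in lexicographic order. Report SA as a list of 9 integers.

rank | idx | suffix
   0 |   2 | adheecd
   1 |   7 | cd
   2 |   8 | d
   3 |   1 | dadheecd
   4 |   3 | dheecd
   5 |   6 | ecd
   6 |   0 | edadheecd
   7 |   5 | eecd
   8 |   4 | heecd

[2, 7, 8, 1, 3, 6, 0, 5, 4]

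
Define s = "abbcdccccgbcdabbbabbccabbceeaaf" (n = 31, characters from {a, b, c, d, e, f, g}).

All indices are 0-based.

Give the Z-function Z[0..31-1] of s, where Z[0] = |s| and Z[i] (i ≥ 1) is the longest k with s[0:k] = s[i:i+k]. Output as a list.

[31, 0, 0, 0, 0, 0, 0, 0, 0, 0, 0, 0, 0, 3, 0, 0, 0, 4, 0, 0, 0, 0, 4, 0, 0, 0, 0, 0, 1, 1, 0]

Z[0]=31
i=1: outside box; Z[1]=0
i=2: outside box; Z[2]=0
i=3: outside box; Z[3]=0
i=4: outside box; Z[4]=0
i=5: outside box; Z[5]=0
i=6: outside box; Z[6]=0
i=7: outside box; Z[7]=0
i=8: outside box; Z[8]=0
i=9: outside box; Z[9]=0
i=10: outside box; Z[10]=0
i=11: outside box; Z[11]=0
i=12: outside box; Z[12]=0
i=13: outside box; Z[13]=3 scan→box=[13,16)
i=14: min(r-i=2, Z[1]=0)=0; Z[14]=0
i=15: min(r-i=1, Z[2]=0)=0; Z[15]=0
i=16: outside box; Z[16]=0
i=17: outside box; Z[17]=4 scan→box=[17,21)
i=18: min(r-i=3, Z[1]=0)=0; Z[18]=0
i=19: min(r-i=2, Z[2]=0)=0; Z[19]=0
i=20: min(r-i=1, Z[3]=0)=0; Z[20]=0
i=21: outside box; Z[21]=0
i=22: outside box; Z[22]=4 scan→box=[22,26)
i=23: min(r-i=3, Z[1]=0)=0; Z[23]=0
i=24: min(r-i=2, Z[2]=0)=0; Z[24]=0
i=25: min(r-i=1, Z[3]=0)=0; Z[25]=0
i=26: outside box; Z[26]=0
i=27: outside box; Z[27]=0
i=28: outside box; Z[28]=1 scan→box=[28,29)
i=29: outside box; Z[29]=1 scan→box=[29,30)
i=30: outside box; Z[30]=0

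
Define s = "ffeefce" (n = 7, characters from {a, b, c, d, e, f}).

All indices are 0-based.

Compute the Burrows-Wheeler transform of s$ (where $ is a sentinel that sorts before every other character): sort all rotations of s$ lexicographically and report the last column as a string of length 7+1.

efcfeef$

rank  rotation  last
    0  $ffeefce  e
    1  ce$ffeef  f
    2  e$ffeefc  c
    3  eefce$ff  f
    4  efce$ffe  e
    5  fce$ffee  e
    6  feefce$f  f
    7  ffeefce$  $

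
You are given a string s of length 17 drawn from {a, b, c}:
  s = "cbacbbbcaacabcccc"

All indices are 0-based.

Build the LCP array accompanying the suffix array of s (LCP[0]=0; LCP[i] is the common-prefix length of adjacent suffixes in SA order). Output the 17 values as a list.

[0, 1, 1, 2, 0, 1, 2, 1, 2, 0, 1, 2, 1, 2, 1, 2, 3]

sorted suffixes:
  #0 SA[0]=8  'aacabcccc'
  #1 SA[1]=11  'abcccc'
  #2 SA[2]=9  'acabcccc'
  #3 SA[3]=2  'acbbbcaacabcccc'
  #4 SA[4]=1  'bacbbbcaacabcccc'
  #5 SA[5]=4  'bbbcaacabcccc'
  #6 SA[6]=5  'bbcaacabcccc'
  #7 SA[7]=6  'bcaacabcccc'
  #8 SA[8]=12  'bcccc'
  #9 SA[9]=16  'c'
  #10 SA[10]=7  'caacabcccc'
  #11 SA[11]=10  'cabcccc'
  #12 SA[12]=0  'cbacbbbcaacabcccc'
  #13 SA[13]=3  'cbbbcaacabcccc'
  #14 SA[14]=15  'cc'
  #15 SA[15]=14  'ccc'
  #16 SA[16]=13  'cccc'

SA = [8, 11, 9, 2, 1, 4, 5, 6, 12, 16, 7, 10, 0, 3, 15, 14, 13]
[i] adj suffixes → lcp
  [1] 8/11 → 1 ('a')
  [2] 11/9 → 1 ('a')
  [3] 9/2 → 2 ('ac')
  [4] 2/1 → 0 ('')
  [5] 1/4 → 1 ('b')
  [6] 4/5 → 2 ('bb')
  [7] 5/6 → 1 ('b')
  [8] 6/12 → 2 ('bc')
  [9] 12/16 → 0 ('')
  [10] 16/7 → 1 ('c')
  [11] 7/10 → 2 ('ca')
  [12] 10/0 → 1 ('c')
  [13] 0/3 → 2 ('cb')
  [14] 3/15 → 1 ('c')
  [15] 15/14 → 2 ('cc')
  [16] 14/13 → 3 ('ccc')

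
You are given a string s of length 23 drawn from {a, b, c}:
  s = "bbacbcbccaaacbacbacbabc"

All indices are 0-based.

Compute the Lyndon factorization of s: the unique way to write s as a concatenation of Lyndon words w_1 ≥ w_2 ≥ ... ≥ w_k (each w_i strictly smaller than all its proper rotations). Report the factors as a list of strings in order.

["b", "b", "acbcbcc", "aaacbacbacbabc"]

emit factor 1: 'b' (i=0, period=1)
emit factor 2: 'b' (i=1, period=1)
emit factor 3: 'acbcbcc' (i=2, period=7)
emit factor 4: 'aaacbacbacbabc' (i=9, period=14)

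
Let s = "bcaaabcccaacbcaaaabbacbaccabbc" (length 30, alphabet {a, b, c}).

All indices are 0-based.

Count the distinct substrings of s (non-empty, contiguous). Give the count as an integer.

404

sorted suffixes:
  #0 SA[0]=14  'aaaabbacbaccabbc'
  #1 SA[1]=15  'aaabbacbaccabbc'
  #2 SA[2]=2  'aaabcccaacbcaaaabbacbaccabbc'
  #3 SA[3]=16  'aabbacbaccabbc'
  #4 SA[4]=3  'aabcccaacbcaaaabbacbaccabbc'
  #5 SA[5]=9  'aacbcaaaabbacbaccabbc'
  #6 SA[6]=17  'abbacbaccabbc'
  #7 SA[7]=26  'abbc'
  #8 SA[8]=4  'abcccaacbcaaaabbacbaccabbc'
  #9 SA[9]=20  'acbaccabbc'
  #10 SA[10]=10  'acbcaaaabbacbaccabbc'
  #11 SA[11]=23  'accabbc'
  #12 SA[12]=19  'bacbaccabbc'
  #13 SA[13]=22  'baccabbc'
  #14 SA[14]=18  'bbacbaccabbc'
  #15 SA[15]=27  'bbc'
  #16 SA[16]=28  'bc'
  #17 SA[17]=12  'bcaaaabbacbaccabbc'
  #18 SA[18]=0  'bcaaabcccaacbcaaaabbacbaccabbc'
  #19 SA[19]=5  'bcccaacbcaaaabbacbaccabbc'
  #20 SA[20]=29  'c'
  #21 SA[21]=13  'caaaabbacbaccabbc'
  #22 SA[22]=1  'caaabcccaacbcaaaabbacbaccabbc'
  #23 SA[23]=8  'caacbcaaaabbacbaccabbc'
  #24 SA[24]=25  'cabbc'
  #25 SA[25]=21  'cbaccabbc'
  #26 SA[26]=11  'cbcaaaabbacbaccabbc'
  #27 SA[27]=7  'ccaacbcaaaabbacbaccabbc'
  #28 SA[28]=24  'ccabbc'
  #29 SA[29]=6  'cccaacbcaaaabbacbaccabbc'

SA = [14, 15, 2, 16, 3, 9, 17, 26, 4, 20, 10, 23, 19, 22, 18, 27, 28, 12, 0, 5, 29, 13, 1, 8, 25, 21, 11, 7, 24, 6]
[i] adj suffixes → lcp
  [1] 14/15 → 3 ('aaa')
  [2] 15/2 → 4 ('aaab')
  [3] 2/16 → 2 ('aa')
  [4] 16/3 → 3 ('aab')
  [5] 3/9 → 2 ('aa')
  [6] 9/17 → 1 ('a')
  [7] 17/26 → 3 ('abb')
  [8] 26/4 → 2 ('ab')
  [9] 4/20 → 1 ('a')
  [10] 20/10 → 3 ('acb')
  [11] 10/23 → 2 ('ac')
  [12] 23/19 → 0 ('')
  [13] 19/22 → 3 ('bac')
  [14] 22/18 → 1 ('b')
  [15] 18/27 → 2 ('bb')
  [16] 27/28 → 1 ('b')
  [17] 28/12 → 2 ('bc')
  [18] 12/0 → 5 ('bcaaa')
  [19] 0/5 → 2 ('bc')
  [20] 5/29 → 0 ('')
  [21] 29/13 → 1 ('c')
  [22] 13/1 → 4 ('caaa')
  [23] 1/8 → 3 ('caa')
  [24] 8/25 → 2 ('ca')
  [25] 25/21 → 1 ('c')
  [26] 21/11 → 2 ('cb')
  [27] 11/7 → 1 ('c')
  [28] 7/24 → 3 ('cca')
  [29] 24/6 → 2 ('cc')

n(n+1)/2 = 30·31/2 = 465
Σ LCP = 0 + 3 + 4 + 2 + 3 + 2 + 1 + 3 + 2 + 1 + 3 + 2 + 0 + 3 + 1 + 2 + 1 + 2 + 5 + 2 + 0 + 1 + 4 + 3 + 2 + 1 + 2 + 1 + 3 + 2 = 61
distinct = 465 − 61 = 404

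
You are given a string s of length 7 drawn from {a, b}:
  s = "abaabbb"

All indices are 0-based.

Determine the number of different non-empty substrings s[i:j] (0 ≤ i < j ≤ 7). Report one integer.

rank→(start, suffix):
  0 → (2, 'aabbb')
  1 → (0, 'abaabbb')
  2 → (3, 'abbb')
  3 → (6, 'b')
  4 → (1, 'baabbb')
  5 → (5, 'bb')
  6 → (4, 'bbb')

SA = [2, 0, 3, 6, 1, 5, 4]
i: (SA[i-1],SA[i]) lcp shared
  1: (2,0) 1 'a'
  2: (0,3) 2 'ab'
  3: (3,6) 0 ''
  4: (6,1) 1 'b'
  5: (1,5) 1 'b'
  6: (5,4) 2 'bb'

n(n+1)/2 = 7·8/2 = 28
Σ LCP = 0 + 1 + 2 + 0 + 1 + 1 + 2 = 7
distinct = 28 − 7 = 21

21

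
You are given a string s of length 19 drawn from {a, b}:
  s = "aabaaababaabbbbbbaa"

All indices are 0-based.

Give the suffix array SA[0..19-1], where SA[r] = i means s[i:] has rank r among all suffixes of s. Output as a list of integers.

rank→(start, suffix):
  0 → (18, 'a')
  1 → (17, 'aa')
  2 → (3, 'aaababaabbbbbbaa')
  3 → (0, 'aabaaababaabbbbbbaa')
  4 → (4, 'aababaabbbbbbaa')
  5 → (9, 'aabbbbbbaa')
  6 → (1, 'abaaababaabbbbbbaa')
  7 → (7, 'abaabbbbbbaa')
  8 → (5, 'ababaabbbbbbaa')
  9 → (10, 'abbbbbbaa')
  10 → (16, 'baa')
  11 → (2, 'baaababaabbbbbbaa')
  12 → (8, 'baabbbbbbaa')
  13 → (6, 'babaabbbbbbaa')
  14 → (15, 'bbaa')
  15 → (14, 'bbbaa')
  16 → (13, 'bbbbaa')
  17 → (12, 'bbbbbaa')
  18 → (11, 'bbbbbbaa')

[18, 17, 3, 0, 4, 9, 1, 7, 5, 10, 16, 2, 8, 6, 15, 14, 13, 12, 11]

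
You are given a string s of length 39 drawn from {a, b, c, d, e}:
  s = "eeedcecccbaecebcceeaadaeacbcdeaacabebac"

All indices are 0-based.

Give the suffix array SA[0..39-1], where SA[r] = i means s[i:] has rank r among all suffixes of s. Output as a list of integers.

[30, 19, 33, 37, 31, 24, 20, 22, 10, 36, 9, 14, 26, 34, 38, 32, 8, 25, 7, 6, 15, 27, 12, 4, 16, 21, 3, 28, 29, 18, 23, 35, 13, 5, 11, 2, 17, 1, 0]

rank→(start, suffix):
  0 → (30, 'aacabebac')
  1 → (19, 'aadaeacbcdeaacabebac')
  2 → (33, 'abebac')
  3 → (37, 'ac')
  4 → (31, 'acabebac')
  5 → (24, 'acbcdeaacabebac')
  6 → (20, 'adaeacbcdeaacabebac')
  7 → (22, 'aeacbcdeaacabebac')
  8 → (10, 'aecebcceeaadaeacbcdeaacabebac')
  9 → (36, 'bac')
  10 → (9, 'baecebcceeaadaeacbcdeaacabebac')
  11 → (14, 'bcceeaadaeacbcdeaacabebac')
  12 → (26, 'bcdeaacabebac')
  13 → (34, 'bebac')
  14 → (38, 'c')
  15 → (32, 'cabebac')
  16 → (8, 'cbaecebcceeaadaeacbcdeaacabebac')
  17 → (25, 'cbcdeaacabebac')
  18 → (7, 'ccbaecebcceeaadaeacbcdeaacabebac')
  19 → (6, 'cccbaecebcceeaadaeacbcdeaacabebac')
  20 → (15, 'cceeaadaeacbcdeaacabebac')
  21 → (27, 'cdeaacabebac')
  22 → (12, 'cebcceeaadaeacbcdeaacabebac')
  23 → (4, 'cecccbaecebcceeaadaeacbcdeaacabebac')
  24 → (16, 'ceeaadaeacbcdeaacabebac')
  25 → (21, 'daeacbcdeaacabebac')
  26 → (3, 'dcecccbaecebcceeaadaeacbcdeaacabebac')
  27 → (28, 'deaacabebac')
  28 → (29, 'eaacabebac')
  29 → (18, 'eaadaeacbcdeaacabebac')
  30 → (23, 'eacbcdeaacabebac')
  31 → (35, 'ebac')
  32 → (13, 'ebcceeaadaeacbcdeaacabebac')
  33 → (5, 'ecccbaecebcceeaadaeacbcdeaacabebac')
  34 → (11, 'ecebcceeaadaeacbcdeaacabebac')
  35 → (2, 'edcecccbaecebcceeaadaeacbcdeaacabebac')
  36 → (17, 'eeaadaeacbcdeaacabebac')
  37 → (1, 'eedcecccbaecebcceeaadaeacbcdeaacabebac')
  38 → (0, 'eeedcecccbaecebcceeaadaeacbcdeaacabebac')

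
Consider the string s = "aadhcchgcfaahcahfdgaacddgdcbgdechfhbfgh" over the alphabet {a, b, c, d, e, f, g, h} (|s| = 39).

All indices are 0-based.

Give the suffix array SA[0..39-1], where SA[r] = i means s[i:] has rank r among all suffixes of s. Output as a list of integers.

[19, 0, 10, 20, 1, 11, 14, 35, 27, 13, 26, 4, 21, 8, 31, 5, 25, 22, 29, 17, 23, 2, 30, 9, 16, 36, 33, 18, 7, 24, 28, 37, 38, 34, 12, 3, 15, 32, 6]

sorted suffixes:
  #0 SA[0]=19  'aacddgdcbgdechfhbfgh'
  #1 SA[1]=0  'aadhcchgcfaahcahfdgaacddgdcbgdechfhbfgh'
  #2 SA[2]=10  'aahcahfdgaacddgdcbgdechfhbfgh'
  #3 SA[3]=20  'acddgdcbgdechfhbfgh'
  #4 SA[4]=1  'adhcchgcfaahcahfdgaacddgdcbgdechfhbfgh'
  #5 SA[5]=11  'ahcahfdgaacddgdcbgdechfhbfgh'
  #6 SA[6]=14  'ahfdgaacddgdcbgdechfhbfgh'
  #7 SA[7]=35  'bfgh'
  #8 SA[8]=27  'bgdechfhbfgh'
  #9 SA[9]=13  'cahfdgaacddgdcbgdechfhbfgh'
  #10 SA[10]=26  'cbgdechfhbfgh'
  #11 SA[11]=4  'cchgcfaahcahfdgaacddgdcbgdechfhbfgh'
  #12 SA[12]=21  'cddgdcbgdechfhbfgh'
  #13 SA[13]=8  'cfaahcahfdgaacddgdcbgdechfhbfgh'
  #14 SA[14]=31  'chfhbfgh'
  #15 SA[15]=5  'chgcfaahcahfdgaacddgdcbgdechfhbfgh'
  #16 SA[16]=25  'dcbgdechfhbfgh'
  #17 SA[17]=22  'ddgdcbgdechfhbfgh'
  #18 SA[18]=29  'dechfhbfgh'
  #19 SA[19]=17  'dgaacddgdcbgdechfhbfgh'
  #20 SA[20]=23  'dgdcbgdechfhbfgh'
  #21 SA[21]=2  'dhcchgcfaahcahfdgaacddgdcbgdechfhbfgh'
  #22 SA[22]=30  'echfhbfgh'
  #23 SA[23]=9  'faahcahfdgaacddgdcbgdechfhbfgh'
  #24 SA[24]=16  'fdgaacddgdcbgdechfhbfgh'
  #25 SA[25]=36  'fgh'
  #26 SA[26]=33  'fhbfgh'
  #27 SA[27]=18  'gaacddgdcbgdechfhbfgh'
  #28 SA[28]=7  'gcfaahcahfdgaacddgdcbgdechfhbfgh'
  #29 SA[29]=24  'gdcbgdechfhbfgh'
  #30 SA[30]=28  'gdechfhbfgh'
  #31 SA[31]=37  'gh'
  #32 SA[32]=38  'h'
  #33 SA[33]=34  'hbfgh'
  #34 SA[34]=12  'hcahfdgaacddgdcbgdechfhbfgh'
  #35 SA[35]=3  'hcchgcfaahcahfdgaacddgdcbgdechfhbfgh'
  #36 SA[36]=15  'hfdgaacddgdcbgdechfhbfgh'
  #37 SA[37]=32  'hfhbfgh'
  #38 SA[38]=6  'hgcfaahcahfdgaacddgdcbgdechfhbfgh'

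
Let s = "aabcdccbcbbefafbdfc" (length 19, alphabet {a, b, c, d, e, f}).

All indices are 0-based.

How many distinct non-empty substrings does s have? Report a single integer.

rank | idx | suffix
   0 |   0 | aabcdccbcbbefafbdfc
   1 |   1 | abcdccbcbbefafbdfc
   2 |  13 | afbdfc
   3 |   9 | bbefafbdfc
   4 |   7 | bcbbefafbdfc
   5 |   2 | bcdccbcbbefafbdfc
   6 |  15 | bdfc
   7 |  10 | befafbdfc
   8 |  18 | c
   9 |   8 | cbbefafbdfc
  10 |   6 | cbcbbefafbdfc
  11 |   5 | ccbcbbefafbdfc
  12 |   3 | cdccbcbbefafbdfc
  13 |   4 | dccbcbbefafbdfc
  14 |  16 | dfc
  15 |  11 | efafbdfc
  16 |  12 | fafbdfc
  17 |  14 | fbdfc
  18 |  17 | fc

SA = [0, 1, 13, 9, 7, 2, 15, 10, 18, 8, 6, 5, 3, 4, 16, 11, 12, 14, 17]
[i] adj suffixes → lcp
  [1] 0/1 → 1 ('a')
  [2] 1/13 → 1 ('a')
  [3] 13/9 → 0 ('')
  [4] 9/7 → 1 ('b')
  [5] 7/2 → 2 ('bc')
  [6] 2/15 → 1 ('b')
  [7] 15/10 → 1 ('b')
  [8] 10/18 → 0 ('')
  [9] 18/8 → 1 ('c')
  [10] 8/6 → 2 ('cb')
  [11] 6/5 → 1 ('c')
  [12] 5/3 → 1 ('c')
  [13] 3/4 → 0 ('')
  [14] 4/16 → 1 ('d')
  [15] 16/11 → 0 ('')
  [16] 11/12 → 0 ('')
  [17] 12/14 → 1 ('f')
  [18] 14/17 → 1 ('f')

n(n+1)/2 = 19·20/2 = 190
Σ LCP = 0 + 1 + 1 + 0 + 1 + 2 + 1 + 1 + 0 + 1 + 2 + 1 + 1 + 0 + 1 + 0 + 0 + 1 + 1 = 15
distinct = 190 − 15 = 175

175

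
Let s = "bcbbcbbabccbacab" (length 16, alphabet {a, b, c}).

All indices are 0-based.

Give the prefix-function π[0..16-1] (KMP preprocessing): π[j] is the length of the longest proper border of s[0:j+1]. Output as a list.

π[0] = 0
j=1 s[j]='c': π[1]=0 (border '')
j=2 s[j]='b': π[2]=1 (border 'b')
j=3 s[j]='b': k: 1→0; π[3]=1 (border 'b')
j=4 s[j]='c': π[4]=2 (border 'bc')
j=5 s[j]='b': π[5]=3 (border 'bcb')
j=6 s[j]='b': π[6]=4 (border 'bcbb')
j=7 s[j]='a': k: 4→1→0; π[7]=0 (border '')
j=8 s[j]='b': π[8]=1 (border 'b')
j=9 s[j]='c': π[9]=2 (border 'bc')
j=10 s[j]='c': k: 2→0; π[10]=0 (border '')
j=11 s[j]='b': π[11]=1 (border 'b')
j=12 s[j]='a': k: 1→0; π[12]=0 (border '')
j=13 s[j]='c': π[13]=0 (border '')
j=14 s[j]='a': π[14]=0 (border '')
j=15 s[j]='b': π[15]=1 (border 'b')

[0, 0, 1, 1, 2, 3, 4, 0, 1, 2, 0, 1, 0, 0, 0, 1]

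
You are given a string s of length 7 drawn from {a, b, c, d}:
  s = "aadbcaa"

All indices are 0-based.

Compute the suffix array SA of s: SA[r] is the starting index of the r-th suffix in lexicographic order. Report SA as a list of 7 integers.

[6, 5, 0, 1, 3, 4, 2]

rank | idx | suffix
   0 |   6 | a
   1 |   5 | aa
   2 |   0 | aadbcaa
   3 |   1 | adbcaa
   4 |   3 | bcaa
   5 |   4 | caa
   6 |   2 | dbcaa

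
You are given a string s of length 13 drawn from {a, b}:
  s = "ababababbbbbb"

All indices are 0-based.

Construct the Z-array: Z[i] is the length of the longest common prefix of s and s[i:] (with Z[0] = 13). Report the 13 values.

Z[0]=13
i=1: fresh scan; Z[1]=0
i=2: fresh scan; Z[2]=6 grow→box=[2,8)
i=3: min(r-i=5, Z[1]=0)=0; Z[3]=0
i=4: min(r-i=4, Z[2]=6)=4; Z[4]=4
i=5: min(r-i=3, Z[3]=0)=0; Z[5]=0
i=6: min(r-i=2, Z[4]=4)=2; Z[6]=2
i=7: min(r-i=1, Z[5]=0)=0; Z[7]=0
i=8: fresh scan; Z[8]=0
i=9: fresh scan; Z[9]=0
i=10: fresh scan; Z[10]=0
i=11: fresh scan; Z[11]=0
i=12: fresh scan; Z[12]=0

[13, 0, 6, 0, 4, 0, 2, 0, 0, 0, 0, 0, 0]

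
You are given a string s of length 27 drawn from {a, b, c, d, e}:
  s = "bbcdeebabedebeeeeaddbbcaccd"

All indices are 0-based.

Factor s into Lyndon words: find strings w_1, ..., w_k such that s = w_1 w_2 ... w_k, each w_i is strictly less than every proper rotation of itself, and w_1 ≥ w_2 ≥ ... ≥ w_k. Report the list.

["bbcdee", "b", "abedebeeeeaddbbcaccd"]

emit factor 1: 'bbcdee' (i=0, period=6)
emit factor 2: 'b' (i=6, period=1)
emit factor 3: 'abedebeeeeaddbbcaccd' (i=7, period=20)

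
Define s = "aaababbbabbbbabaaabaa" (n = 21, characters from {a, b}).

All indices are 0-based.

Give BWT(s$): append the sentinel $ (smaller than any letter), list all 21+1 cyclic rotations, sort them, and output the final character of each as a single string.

rank  rotation                last
    0  $aaababbbabbbbabaaabaa  a
    1  a$aaababbbabbbbabaaaba  a
    2  aa$aaababbbabbbbabaaab  b
    3  aaabaa$aaababbbabbbbab  b
    4  aaababbbabbbbabaaabaa$  $
    5  aabaa$aaababbbabbbbaba  a
    6  aababbbabbbbabaaabaa$a  a
    7  abaa$aaababbbabbbbabaa  a
    8  abaaabaa$aaababbbabbbb  b
    9  ababbbabbbbabaaabaa$aa  a
   10  abbbabbbbabaaabaa$aaab  b
   11  abbbbabaaabaa$aaababbb  b
   12  baa$aaababbbabbbbabaaa  a
   13  baaabaa$aaababbbabbbba  a
   14  babaaabaa$aaababbbabbb  b
   15  babbbabbbbabaaabaa$aaa  a
   16  babbbbabaaabaa$aaababb  b
   17  bbabaaabaa$aaababbbabb  b
   18  bbabbbbabaaabaa$aaabab  b
   19  bbbabaaabaa$aaababbbab  b
   20  bbbabbbbabaaabaa$aaaba  a
   21  bbbbabaaabaa$aaababbba  a

aabb$aaababbaababbbbaa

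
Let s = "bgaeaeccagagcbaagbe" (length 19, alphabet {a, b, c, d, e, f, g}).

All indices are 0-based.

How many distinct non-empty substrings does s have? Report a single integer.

172

rank | idx | suffix
   0 |  14 | aagbe
   1 |   2 | aeaeccagagcbaagbe
   2 |   4 | aeccagagcbaagbe
   3 |   8 | agagcbaagbe
   4 |  15 | agbe
   5 |  10 | agcbaagbe
   6 |  13 | baagbe
   7 |  17 | be
   8 |   0 | bgaeaeccagagcbaagbe
   9 |   7 | cagagcbaagbe
  10 |  12 | cbaagbe
  11 |   6 | ccagagcbaagbe
  12 |  18 | e
  13 |   3 | eaeccagagcbaagbe
  14 |   5 | eccagagcbaagbe
  15 |   1 | gaeaeccagagcbaagbe
  16 |   9 | gagcbaagbe
  17 |  16 | gbe
  18 |  11 | gcbaagbe

SA = [14, 2, 4, 8, 15, 10, 13, 17, 0, 7, 12, 6, 18, 3, 5, 1, 9, 16, 11]
i: (SA[i-1],SA[i]) lcp shared
  1: (14,2) 1 'a'
  2: (2,4) 2 'ae'
  3: (4,8) 1 'a'
  4: (8,15) 2 'ag'
  5: (15,10) 2 'ag'
  6: (10,13) 0 ''
  7: (13,17) 1 'b'
  8: (17,0) 1 'b'
  9: (0,7) 0 ''
  10: (7,12) 1 'c'
  11: (12,6) 1 'c'
  12: (6,18) 0 ''
  13: (18,3) 1 'e'
  14: (3,5) 1 'e'
  15: (5,1) 0 ''
  16: (1,9) 2 'ga'
  17: (9,16) 1 'g'
  18: (16,11) 1 'g'

n(n+1)/2 = 19·20/2 = 190
Σ LCP = 0 + 1 + 2 + 1 + 2 + 2 + 0 + 1 + 1 + 0 + 1 + 1 + 0 + 1 + 1 + 0 + 2 + 1 + 1 = 18
distinct = 190 − 18 = 172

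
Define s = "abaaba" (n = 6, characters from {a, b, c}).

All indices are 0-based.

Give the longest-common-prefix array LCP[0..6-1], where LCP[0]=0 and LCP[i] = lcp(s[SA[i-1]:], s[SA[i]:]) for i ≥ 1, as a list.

[0, 1, 1, 3, 0, 2]

rank | idx | suffix
   0 |   5 | a
   1 |   2 | aaba
   2 |   3 | aba
   3 |   0 | abaaba
   4 |   4 | ba
   5 |   1 | baaba

SA = [5, 2, 3, 0, 4, 1]
i: (SA[i-1],SA[i]) lcp shared
  1: (5,2) 1 'a'
  2: (2,3) 1 'a'
  3: (3,0) 3 'aba'
  4: (0,4) 0 ''
  5: (4,1) 2 'ba'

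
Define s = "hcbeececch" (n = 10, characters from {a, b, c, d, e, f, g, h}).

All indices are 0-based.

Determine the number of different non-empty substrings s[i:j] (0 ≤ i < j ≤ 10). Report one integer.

rank→(start, suffix):
  0 → (2, 'beececch')
  1 → (1, 'cbeececch')
  2 → (7, 'cch')
  3 → (5, 'cecch')
  4 → (8, 'ch')
  5 → (6, 'ecch')
  6 → (4, 'ececch')
  7 → (3, 'eececch')
  8 → (9, 'h')
  9 → (0, 'hcbeececch')

SA = [2, 1, 7, 5, 8, 6, 4, 3, 9, 0]
[i] adj suffixes → lcp
  [1] 2/1 → 0 ('')
  [2] 1/7 → 1 ('c')
  [3] 7/5 → 1 ('c')
  [4] 5/8 → 1 ('c')
  [5] 8/6 → 0 ('')
  [6] 6/4 → 2 ('ec')
  [7] 4/3 → 1 ('e')
  [8] 3/9 → 0 ('')
  [9] 9/0 → 1 ('h')

n(n+1)/2 = 10·11/2 = 55
Σ LCP = 0 + 0 + 1 + 1 + 1 + 0 + 2 + 1 + 0 + 1 = 7
distinct = 55 − 7 = 48

48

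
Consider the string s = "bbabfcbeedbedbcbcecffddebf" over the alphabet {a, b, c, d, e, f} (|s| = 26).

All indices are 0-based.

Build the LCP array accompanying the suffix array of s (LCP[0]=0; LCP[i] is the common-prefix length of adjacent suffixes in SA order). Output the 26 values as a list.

rank | idx | suffix
   0 |   2 | abfcbeedbedbcbcecffddebf
   1 |   1 | babfcbeedbedbcbcecffddebf
   2 |   0 | bbabfcbeedbedbcbcecffddebf
   3 |  13 | bcbcecffddebf
   4 |  15 | bcecffddebf
   5 |  10 | bedbcbcecffddebf
   6 |   6 | beedbedbcbcecffddebf
   7 |  24 | bf
   8 |   3 | bfcbeedbedbcbcecffddebf
   9 |  14 | cbcecffddebf
  10 |   5 | cbeedbedbcbcecffddebf
  11 |  16 | cecffddebf
  12 |  18 | cffddebf
  13 |  12 | dbcbcecffddebf
  14 |   9 | dbedbcbcecffddebf
  15 |  21 | ddebf
  16 |  22 | debf
  17 |  23 | ebf
  18 |  17 | ecffddebf
  19 |  11 | edbcbcecffddebf
  20 |   8 | edbedbcbcecffddebf
  21 |   7 | eedbedbcbcecffddebf
  22 |  25 | f
  23 |   4 | fcbeedbedbcbcecffddebf
  24 |  20 | fddebf
  25 |  19 | ffddebf

SA = [2, 1, 0, 13, 15, 10, 6, 24, 3, 14, 5, 16, 18, 12, 9, 21, 22, 23, 17, 11, 8, 7, 25, 4, 20, 19]
[i] adj suffixes → lcp
  [1] 2/1 → 0 ('')
  [2] 1/0 → 1 ('b')
  [3] 0/13 → 1 ('b')
  [4] 13/15 → 2 ('bc')
  [5] 15/10 → 1 ('b')
  [6] 10/6 → 2 ('be')
  [7] 6/24 → 1 ('b')
  [8] 24/3 → 2 ('bf')
  [9] 3/14 → 0 ('')
  [10] 14/5 → 2 ('cb')
  [11] 5/16 → 1 ('c')
  [12] 16/18 → 1 ('c')
  [13] 18/12 → 0 ('')
  [14] 12/9 → 2 ('db')
  [15] 9/21 → 1 ('d')
  [16] 21/22 → 1 ('d')
  [17] 22/23 → 0 ('')
  [18] 23/17 → 1 ('e')
  [19] 17/11 → 1 ('e')
  [20] 11/8 → 3 ('edb')
  [21] 8/7 → 1 ('e')
  [22] 7/25 → 0 ('')
  [23] 25/4 → 1 ('f')
  [24] 4/20 → 1 ('f')
  [25] 20/19 → 1 ('f')

[0, 0, 1, 1, 2, 1, 2, 1, 2, 0, 2, 1, 1, 0, 2, 1, 1, 0, 1, 1, 3, 1, 0, 1, 1, 1]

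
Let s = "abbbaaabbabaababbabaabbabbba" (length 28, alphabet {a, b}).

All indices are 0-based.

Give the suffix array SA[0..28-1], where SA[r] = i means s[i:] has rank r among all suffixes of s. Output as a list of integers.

rank | idx | suffix
   0 |  27 | a
   1 |   4 | aaabbabaababbabaabbabbba
   2 |  11 | aababbabaabbabbba
   3 |   5 | aabbabaababbabaabbabbba
   4 |  19 | aabbabbba
   5 |   9 | abaababbabaabbabbba
   6 |  17 | abaabbabbba
   7 |  12 | ababbabaabbabbba
   8 |   6 | abbabaababbabaabbabbba
   9 |  14 | abbabaabbabbba
  10 |  20 | abbabbba
  11 |  23 | abbba
  12 |   0 | abbbaaabbabaababbabaabbabbba
  13 |  26 | ba
  14 |   3 | baaabbabaababbabaabbabbba
  15 |  10 | baababbabaabbabbba
  16 |  18 | baabbabbba
  17 |   8 | babaababbabaabbabbba
  18 |  16 | babaabbabbba
  19 |  13 | babbabaabbabbba
  20 |  22 | babbba
  21 |  25 | bba
  22 |   2 | bbaaabbabaababbabaabbabbba
  23 |   7 | bbabaababbabaabbabbba
  24 |  15 | bbabaabbabbba
  25 |  21 | bbabbba
  26 |  24 | bbba
  27 |   1 | bbbaaabbabaababbabaabbabbba

[27, 4, 11, 5, 19, 9, 17, 12, 6, 14, 20, 23, 0, 26, 3, 10, 18, 8, 16, 13, 22, 25, 2, 7, 15, 21, 24, 1]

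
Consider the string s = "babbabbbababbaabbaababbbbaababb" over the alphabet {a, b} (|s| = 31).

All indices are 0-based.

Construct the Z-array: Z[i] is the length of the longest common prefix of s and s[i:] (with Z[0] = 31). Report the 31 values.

Z[0]=31
i=1: outside box; Z[1]=0
i=2: outside box; Z[2]=1 scan→box=[2,3)
i=3: outside box; Z[3]=4 scan→box=[3,7)
i=4: min(r-i=3, Z[1]=0)=0; Z[4]=0
i=5: min(r-i=2, Z[2]=1)=1; Z[5]=1
i=6: min(r-i=1, Z[3]=4)=1; Z[6]=1
i=7: outside box; Z[7]=3 scan→box=[7,10)
i=8: min(r-i=2, Z[1]=0)=0; Z[8]=0
i=9: min(r-i=1, Z[2]=1)=1; Z[9]=5 scan→box=[9,14)
i=10: min(r-i=4, Z[1]=0)=0; Z[10]=0
i=11: min(r-i=3, Z[2]=1)=1; Z[11]=1
i=12: min(r-i=2, Z[3]=4)=2; Z[12]=2
i=13: min(r-i=1, Z[4]=0)=0; Z[13]=0
i=14: outside box; Z[14]=0
i=15: outside box; Z[15]=1 scan→box=[15,16)
i=16: outside box; Z[16]=2 scan→box=[16,18)
i=17: min(r-i=1, Z[1]=0)=0; Z[17]=0
i=18: outside box; Z[18]=0
i=19: outside box; Z[19]=4 scan→box=[19,23)
i=20: min(r-i=3, Z[1]=0)=0; Z[20]=0
i=21: min(r-i=2, Z[2]=1)=1; Z[21]=1
i=22: min(r-i=1, Z[3]=4)=1; Z[22]=1
i=23: outside box; Z[23]=1 scan→box=[23,24)
i=24: outside box; Z[24]=2 scan→box=[24,26)
i=25: min(r-i=1, Z[1]=0)=0; Z[25]=0
i=26: outside box; Z[26]=0
i=27: outside box; Z[27]=4 scan→box=[27,31)
i=28: min(r-i=3, Z[1]=0)=0; Z[28]=0
i=29: min(r-i=2, Z[2]=1)=1; Z[29]=1
i=30: min(r-i=1, Z[3]=4)=1; Z[30]=1

[31, 0, 1, 4, 0, 1, 1, 3, 0, 5, 0, 1, 2, 0, 0, 1, 2, 0, 0, 4, 0, 1, 1, 1, 2, 0, 0, 4, 0, 1, 1]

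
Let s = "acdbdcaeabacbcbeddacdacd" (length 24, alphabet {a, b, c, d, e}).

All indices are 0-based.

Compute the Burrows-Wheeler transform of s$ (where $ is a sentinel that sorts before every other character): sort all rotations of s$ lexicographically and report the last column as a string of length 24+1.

rank  rotation                   last
    0  $acdbdcaeabacbcbeddacdacd  d
    1  abacbcbeddacdacd$acdbdcae  e
    2  acbcbeddacdacd$acdbdcaeab  b
    3  acd$acdbdcaeabacbcbeddacd  d
    4  acdacd$acdbdcaeabacbcbedd  d
    5  acdbdcaeabacbcbeddacdacd$  $
    6  aeabacbcbeddacdacd$acdbdc  c
    7  bacbcbeddacdacd$acdbdcaea  a
    8  bcbeddacdacd$acdbdcaeabac  c
    9  bdcaeabacbcbeddacdacd$acd  d
   10  beddacdacd$acdbdcaeabacbc  c
   11  caeabacbcbeddacdacd$acdbd  d
   12  cbcbeddacdacd$acdbdcaeaba  a
   13  cbeddacdacd$acdbdcaeabacb  b
   14  cd$acdbdcaeabacbcbeddacda  a
   15  cdacd$acdbdcaeabacbcbedda  a
   16  cdbdcaeabacbcbeddacdacd$a  a
   17  d$acdbdcaeabacbcbeddacdac  c
   18  dacd$acdbdcaeabacbcbeddac  c
   19  dacdacd$acdbdcaeabacbcbed  d
   20  dbdcaeabacbcbeddacdacd$ac  c
   21  dcaeabacbcbeddacdacd$acdb  b
   22  ddacdacd$acdbdcaeabacbcbe  e
   23  eabacbcbeddacdacd$acdbdca  a
   24  eddacdacd$acdbdcaeabacbcb  b

debdd$cacdcdabaaaccdcbeab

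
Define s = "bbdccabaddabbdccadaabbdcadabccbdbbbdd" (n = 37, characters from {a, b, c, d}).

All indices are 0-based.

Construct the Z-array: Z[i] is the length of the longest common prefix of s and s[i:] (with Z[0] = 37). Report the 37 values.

[37, 1, 0, 0, 0, 0, 1, 0, 0, 0, 0, 6, 1, 0, 0, 0, 0, 0, 0, 0, 4, 1, 0, 0, 0, 0, 0, 1, 0, 0, 1, 0, 2, 3, 1, 0, 0]

Z[0]=37
i=1: i≥r, start 0; Z[1]=1 extend→box=[1,2)
i=2: i≥r, start 0; Z[2]=0
i=3: i≥r, start 0; Z[3]=0
i=4: i≥r, start 0; Z[4]=0
i=5: i≥r, start 0; Z[5]=0
i=6: i≥r, start 0; Z[6]=1 extend→box=[6,7)
i=7: i≥r, start 0; Z[7]=0
i=8: i≥r, start 0; Z[8]=0
i=9: i≥r, start 0; Z[9]=0
i=10: i≥r, start 0; Z[10]=0
i=11: i≥r, start 0; Z[11]=6 extend→box=[11,17)
i=12: min(r-i=5, Z[1]=1)=1; Z[12]=1
i=13: min(r-i=4, Z[2]=0)=0; Z[13]=0
i=14: min(r-i=3, Z[3]=0)=0; Z[14]=0
i=15: min(r-i=2, Z[4]=0)=0; Z[15]=0
i=16: min(r-i=1, Z[5]=0)=0; Z[16]=0
i=17: i≥r, start 0; Z[17]=0
i=18: i≥r, start 0; Z[18]=0
i=19: i≥r, start 0; Z[19]=0
i=20: i≥r, start 0; Z[20]=4 extend→box=[20,24)
i=21: min(r-i=3, Z[1]=1)=1; Z[21]=1
i=22: min(r-i=2, Z[2]=0)=0; Z[22]=0
i=23: min(r-i=1, Z[3]=0)=0; Z[23]=0
i=24: i≥r, start 0; Z[24]=0
i=25: i≥r, start 0; Z[25]=0
i=26: i≥r, start 0; Z[26]=0
i=27: i≥r, start 0; Z[27]=1 extend→box=[27,28)
i=28: i≥r, start 0; Z[28]=0
i=29: i≥r, start 0; Z[29]=0
i=30: i≥r, start 0; Z[30]=1 extend→box=[30,31)
i=31: i≥r, start 0; Z[31]=0
i=32: i≥r, start 0; Z[32]=2 extend→box=[32,34)
i=33: min(r-i=1, Z[1]=1)=1; Z[33]=3 extend→box=[33,36)
i=34: min(r-i=2, Z[1]=1)=1; Z[34]=1
i=35: min(r-i=1, Z[2]=0)=0; Z[35]=0
i=36: i≥r, start 0; Z[36]=0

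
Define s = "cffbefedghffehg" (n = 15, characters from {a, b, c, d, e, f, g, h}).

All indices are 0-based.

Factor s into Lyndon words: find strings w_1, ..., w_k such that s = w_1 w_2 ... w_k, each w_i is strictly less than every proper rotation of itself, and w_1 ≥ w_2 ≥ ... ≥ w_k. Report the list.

emit factor 1: 'cff' (i=0, period=3)
emit factor 2: 'befedghffehg' (i=3, period=12)

["cff", "befedghffehg"]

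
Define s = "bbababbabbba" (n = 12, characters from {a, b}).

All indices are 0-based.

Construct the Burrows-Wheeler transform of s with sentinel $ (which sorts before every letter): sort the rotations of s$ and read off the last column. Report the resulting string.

rank  rotation       last
    0  $bbababbabbba  a
    1  a$bbababbabbb  b
    2  ababbabbba$bb  b
    3  abbabbba$bbab  b
    4  abbba$bbababb  b
    5  ba$bbababbabb  b
    6  bababbabbba$b  b
    7  babbabbba$bba  a
    8  babbba$bbabab  b
    9  bba$bbababbab  b
   10  bbababbabbba$  $
   11  bbabbba$bbaba  a
   12  bbba$bbababba  a

abbbbbbabb$aa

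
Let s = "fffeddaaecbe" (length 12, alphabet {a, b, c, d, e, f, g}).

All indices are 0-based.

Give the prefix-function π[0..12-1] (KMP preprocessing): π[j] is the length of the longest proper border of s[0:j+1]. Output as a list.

[0, 1, 2, 0, 0, 0, 0, 0, 0, 0, 0, 0]

π[0] = 0
j=1 s[j]='f': π[1]=1 (border 'f')
j=2 s[j]='f': π[2]=2 (border 'ff')
j=3 s[j]='e': k: 2→1→0; π[3]=0 (border '')
j=4 s[j]='d': π[4]=0 (border '')
j=5 s[j]='d': π[5]=0 (border '')
j=6 s[j]='a': π[6]=0 (border '')
j=7 s[j]='a': π[7]=0 (border '')
j=8 s[j]='e': π[8]=0 (border '')
j=9 s[j]='c': π[9]=0 (border '')
j=10 s[j]='b': π[10]=0 (border '')
j=11 s[j]='e': π[11]=0 (border '')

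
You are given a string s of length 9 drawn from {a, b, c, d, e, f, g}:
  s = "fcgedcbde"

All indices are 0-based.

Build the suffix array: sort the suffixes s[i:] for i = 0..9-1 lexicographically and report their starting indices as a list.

[6, 5, 1, 4, 7, 8, 3, 0, 2]

rank | idx | suffix
   0 |   6 | bde
   1 |   5 | cbde
   2 |   1 | cgedcbde
   3 |   4 | dcbde
   4 |   7 | de
   5 |   8 | e
   6 |   3 | edcbde
   7 |   0 | fcgedcbde
   8 |   2 | gedcbde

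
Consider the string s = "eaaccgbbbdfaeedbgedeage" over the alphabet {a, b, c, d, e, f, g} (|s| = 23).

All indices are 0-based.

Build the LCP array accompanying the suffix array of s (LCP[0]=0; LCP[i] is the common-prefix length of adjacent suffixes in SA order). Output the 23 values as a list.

rank→(start, suffix):
  0 → (1, 'aaccgbbbdfaeedbgedeage')
  1 → (2, 'accgbbbdfaeedbgedeage')
  2 → (11, 'aeedbgedeage')
  3 → (20, 'age')
  4 → (6, 'bbbdfaeedbgedeage')
  5 → (7, 'bbdfaeedbgedeage')
  6 → (8, 'bdfaeedbgedeage')
  7 → (15, 'bgedeage')
  8 → (3, 'ccgbbbdfaeedbgedeage')
  9 → (4, 'cgbbbdfaeedbgedeage')
  10 → (14, 'dbgedeage')
  11 → (18, 'deage')
  12 → (9, 'dfaeedbgedeage')
  13 → (22, 'e')
  14 → (0, 'eaaccgbbbdfaeedbgedeage')
  15 → (19, 'eage')
  16 → (13, 'edbgedeage')
  17 → (17, 'edeage')
  18 → (12, 'eedbgedeage')
  19 → (10, 'faeedbgedeage')
  20 → (5, 'gbbbdfaeedbgedeage')
  21 → (21, 'ge')
  22 → (16, 'gedeage')

SA = [1, 2, 11, 20, 6, 7, 8, 15, 3, 4, 14, 18, 9, 22, 0, 19, 13, 17, 12, 10, 5, 21, 16]
[i] adj suffixes → lcp
  [1] 1/2 → 1 ('a')
  [2] 2/11 → 1 ('a')
  [3] 11/20 → 1 ('a')
  [4] 20/6 → 0 ('')
  [5] 6/7 → 2 ('bb')
  [6] 7/8 → 1 ('b')
  [7] 8/15 → 1 ('b')
  [8] 15/3 → 0 ('')
  [9] 3/4 → 1 ('c')
  [10] 4/14 → 0 ('')
  [11] 14/18 → 1 ('d')
  [12] 18/9 → 1 ('d')
  [13] 9/22 → 0 ('')
  [14] 22/0 → 1 ('e')
  [15] 0/19 → 2 ('ea')
  [16] 19/13 → 1 ('e')
  [17] 13/17 → 2 ('ed')
  [18] 17/12 → 1 ('e')
  [19] 12/10 → 0 ('')
  [20] 10/5 → 0 ('')
  [21] 5/21 → 1 ('g')
  [22] 21/16 → 2 ('ge')

[0, 1, 1, 1, 0, 2, 1, 1, 0, 1, 0, 1, 1, 0, 1, 2, 1, 2, 1, 0, 0, 1, 2]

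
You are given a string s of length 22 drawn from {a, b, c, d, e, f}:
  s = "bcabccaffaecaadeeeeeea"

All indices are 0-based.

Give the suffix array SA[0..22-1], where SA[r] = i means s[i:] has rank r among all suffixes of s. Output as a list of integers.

[21, 12, 2, 13, 9, 6, 0, 3, 11, 1, 5, 4, 14, 20, 10, 19, 18, 17, 16, 15, 8, 7]

rank→(start, suffix):
  0 → (21, 'a')
  1 → (12, 'aadeeeeeea')
  2 → (2, 'abccaffaecaadeeeeeea')
  3 → (13, 'adeeeeeea')
  4 → (9, 'aecaadeeeeeea')
  5 → (6, 'affaecaadeeeeeea')
  6 → (0, 'bcabccaffaecaadeeeeeea')
  7 → (3, 'bccaffaecaadeeeeeea')
  8 → (11, 'caadeeeeeea')
  9 → (1, 'cabccaffaecaadeeeeeea')
  10 → (5, 'caffaecaadeeeeeea')
  11 → (4, 'ccaffaecaadeeeeeea')
  12 → (14, 'deeeeeea')
  13 → (20, 'ea')
  14 → (10, 'ecaadeeeeeea')
  15 → (19, 'eea')
  16 → (18, 'eeea')
  17 → (17, 'eeeea')
  18 → (16, 'eeeeea')
  19 → (15, 'eeeeeea')
  20 → (8, 'faecaadeeeeeea')
  21 → (7, 'ffaecaadeeeeeea')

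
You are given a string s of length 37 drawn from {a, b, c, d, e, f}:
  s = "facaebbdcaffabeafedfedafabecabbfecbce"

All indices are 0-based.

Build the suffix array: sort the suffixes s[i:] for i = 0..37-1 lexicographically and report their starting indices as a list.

[28, 12, 24, 1, 3, 22, 15, 9, 5, 29, 34, 6, 13, 25, 30, 27, 2, 8, 33, 35, 21, 7, 18, 36, 14, 4, 26, 32, 20, 17, 11, 23, 0, 31, 19, 16, 10]

rank | idx | suffix
   0 |  28 | abbfecbce
   1 |  12 | abeafedfedafabecabbfecbce
   2 |  24 | abecabbfecbce
   3 |   1 | acaebbdcaffabeafedfedafabecabbfecbce
   4 |   3 | aebbdcaffabeafedfedafabecabbfecbce
   5 |  22 | afabecabbfecbce
   6 |  15 | afedfedafabecabbfecbce
   7 |   9 | affabeafedfedafabecabbfecbce
   8 |   5 | bbdcaffabeafedfedafabecabbfecbce
   9 |  29 | bbfecbce
  10 |  34 | bce
  11 |   6 | bdcaffabeafedfedafabecabbfecbce
  12 |  13 | beafedfedafabecabbfecbce
  13 |  25 | becabbfecbce
  14 |  30 | bfecbce
  15 |  27 | cabbfecbce
  16 |   2 | caebbdcaffabeafedfedafabecabbfecbce
  17 |   8 | caffabeafedfedafabecabbfecbce
  18 |  33 | cbce
  19 |  35 | ce
  20 |  21 | dafabecabbfecbce
  21 |   7 | dcaffabeafedfedafabecabbfecbce
  22 |  18 | dfedafabecabbfecbce
  23 |  36 | e
  24 |  14 | eafedfedafabecabbfecbce
  25 |   4 | ebbdcaffabeafedfedafabecabbfecbce
  26 |  26 | ecabbfecbce
  27 |  32 | ecbce
  28 |  20 | edafabecabbfecbce
  29 |  17 | edfedafabecabbfecbce
  30 |  11 | fabeafedfedafabecabbfecbce
  31 |  23 | fabecabbfecbce
  32 |   0 | facaebbdcaffabeafedfedafabecabbfecbce
  33 |  31 | fecbce
  34 |  19 | fedafabecabbfecbce
  35 |  16 | fedfedafabecabbfecbce
  36 |  10 | ffabeafedfedafabecabbfecbce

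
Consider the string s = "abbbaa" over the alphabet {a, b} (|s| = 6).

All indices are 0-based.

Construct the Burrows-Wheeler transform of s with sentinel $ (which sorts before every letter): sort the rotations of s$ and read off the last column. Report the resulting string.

rank  rotation last
    0  $abbbaa  a
    1  a$abbba  a
    2  aa$abbb  b
    3  abbbaa$  $
    4  baa$abb  b
    5  bbaa$ab  b
    6  bbbaa$a  a

aab$bba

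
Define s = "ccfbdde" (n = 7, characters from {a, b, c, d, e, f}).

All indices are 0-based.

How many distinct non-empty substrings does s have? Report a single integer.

26

rank | idx | suffix
   0 |   3 | bdde
   1 |   0 | ccfbdde
   2 |   1 | cfbdde
   3 |   4 | dde
   4 |   5 | de
   5 |   6 | e
   6 |   2 | fbdde

SA = [3, 0, 1, 4, 5, 6, 2]
i: (SA[i-1],SA[i]) lcp shared
  1: (3,0) 0 ''
  2: (0,1) 1 'c'
  3: (1,4) 0 ''
  4: (4,5) 1 'd'
  5: (5,6) 0 ''
  6: (6,2) 0 ''

n(n+1)/2 = 7·8/2 = 28
Σ LCP = 0 + 0 + 1 + 0 + 1 + 0 + 0 = 2
distinct = 28 − 2 = 26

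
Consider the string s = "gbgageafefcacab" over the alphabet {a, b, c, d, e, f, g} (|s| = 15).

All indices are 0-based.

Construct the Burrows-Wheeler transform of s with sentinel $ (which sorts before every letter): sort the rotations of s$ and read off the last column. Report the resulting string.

bccegagafgfeab$a

rank  rotation          last
    0  $gbgageafefcacab  b
    1  ab$gbgageafefcac  c
    2  acab$gbgageafefc  c
    3  afefcacab$gbgage  e
    4  ageafefcacab$gbg  g
    5  b$gbgageafefcaca  a
    6  bgageafefcacab$g  g
    7  cab$gbgageafefca  a
    8  cacab$gbgageafef  f
    9  eafefcacab$gbgag  g
   10  efcacab$gbgageaf  f
   11  fcacab$gbgageafe  e
   12  fefcacab$gbgagea  a
   13  gageafefcacab$gb  b
   14  gbgageafefcacab$  $
   15  geafefcacab$gbga  a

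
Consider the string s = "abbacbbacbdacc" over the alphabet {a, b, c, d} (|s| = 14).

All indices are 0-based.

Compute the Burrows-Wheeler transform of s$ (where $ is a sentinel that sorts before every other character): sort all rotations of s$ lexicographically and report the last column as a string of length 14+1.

c$bbdbbacccaaab

rank  rotation         last
    0  $abbacbbacbdacc  c
    1  abbacbbacbdacc$  $
    2  acbbacbdacc$abb  b
    3  acbdacc$abbacbb  b
    4  acc$abbacbbacbd  d
    5  bacbbacbdacc$ab  b
    6  bacbdacc$abbacb  b
    7  bbacbbacbdacc$a  a
    8  bbacbdacc$abbac  c
    9  bdacc$abbacbbac  c
   10  c$abbacbbacbdac  c
   11  cbbacbdacc$abba  a
   12  cbdacc$abbacbba  a
   13  cc$abbacbbacbda  a
   14  dacc$abbacbbacb  b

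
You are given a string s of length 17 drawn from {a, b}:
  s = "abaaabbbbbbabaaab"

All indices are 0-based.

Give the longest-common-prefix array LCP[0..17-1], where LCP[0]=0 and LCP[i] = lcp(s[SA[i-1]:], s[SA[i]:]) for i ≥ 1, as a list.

[0, 4, 2, 3, 1, 2, 6, 2, 0, 1, 5, 2, 1, 2, 3, 4, 5]

sorted suffixes:
  #0 SA[0]=13  'aaab'
  #1 SA[1]=2  'aaabbbbbbabaaab'
  #2 SA[2]=14  'aab'
  #3 SA[3]=3  'aabbbbbbabaaab'
  #4 SA[4]=15  'ab'
  #5 SA[5]=11  'abaaab'
  #6 SA[6]=0  'abaaabbbbbbabaaab'
  #7 SA[7]=4  'abbbbbbabaaab'
  #8 SA[8]=16  'b'
  #9 SA[9]=12  'baaab'
  #10 SA[10]=1  'baaabbbbbbabaaab'
  #11 SA[11]=10  'babaaab'
  #12 SA[12]=9  'bbabaaab'
  #13 SA[13]=8  'bbbabaaab'
  #14 SA[14]=7  'bbbbabaaab'
  #15 SA[15]=6  'bbbbbabaaab'
  #16 SA[16]=5  'bbbbbbabaaab'

SA = [13, 2, 14, 3, 15, 11, 0, 4, 16, 12, 1, 10, 9, 8, 7, 6, 5]
rank  pair      lcp
   1  s[13:],s[2:]  4  'aaab'
   2  s[2:],s[14:]  2  'aa'
   3  s[14:],s[3:]  3  'aab'
   4  s[3:],s[15:]  1  'a'
   5  s[15:],s[11:]  2  'ab'
   6  s[11:],s[0:]  6  'abaaab'
   7  s[0:],s[4:]  2  'ab'
   8  s[4:],s[16:]  0  ''
   9  s[16:],s[12:]  1  'b'
  10  s[12:],s[1:]  5  'baaab'
  11  s[1:],s[10:]  2  'ba'
  12  s[10:],s[9:]  1  'b'
  13  s[9:],s[8:]  2  'bb'
  14  s[8:],s[7:]  3  'bbb'
  15  s[7:],s[6:]  4  'bbbb'
  16  s[6:],s[5:]  5  'bbbbb'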